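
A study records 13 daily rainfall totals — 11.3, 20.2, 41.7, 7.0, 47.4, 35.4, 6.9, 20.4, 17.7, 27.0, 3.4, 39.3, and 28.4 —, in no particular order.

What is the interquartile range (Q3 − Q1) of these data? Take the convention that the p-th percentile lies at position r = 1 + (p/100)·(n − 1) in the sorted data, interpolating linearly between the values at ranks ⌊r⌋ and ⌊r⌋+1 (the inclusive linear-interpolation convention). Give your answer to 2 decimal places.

Sorted: 3.4, 6.9, 7.0, 11.3, 17.7, 20.2, 20.4, 27.0, 28.4, 35.4, 39.3, 41.7, 47.4.
n = 13.
P25: r = 4 (integer) → 11.3.
P75: r = 10 (integer) → 35.4.
Difference: 35.4 − 11.3 = 24.1.

24.10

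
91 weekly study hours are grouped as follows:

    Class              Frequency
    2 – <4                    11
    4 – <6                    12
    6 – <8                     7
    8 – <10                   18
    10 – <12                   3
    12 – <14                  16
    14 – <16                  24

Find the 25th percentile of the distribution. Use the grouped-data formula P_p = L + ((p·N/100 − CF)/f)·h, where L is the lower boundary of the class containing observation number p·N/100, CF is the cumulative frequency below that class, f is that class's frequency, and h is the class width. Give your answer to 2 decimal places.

5.96

N = 91; target position k = 25/100 · 91 = 22.75.
Cumulative frequencies: 11, 23, 30, 48, 51, 67, 91.
Observation 22.75 falls in the class 4 – <6.
L = 4, CF = 11, f = 12, h = 2.
P25 = 4 + ((22.75 − 11)/12)·2 = 4 + 1.95833 = 5.95833.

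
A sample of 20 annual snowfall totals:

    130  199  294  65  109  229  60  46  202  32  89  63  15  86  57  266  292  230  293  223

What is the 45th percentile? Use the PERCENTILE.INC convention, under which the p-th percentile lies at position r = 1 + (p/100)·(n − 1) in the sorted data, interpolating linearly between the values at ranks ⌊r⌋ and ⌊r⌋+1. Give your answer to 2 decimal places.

Sorted: 15, 32, 46, 57, 60, 63, 65, 86, 89, 109, 130, 199, 202, 223, 229, 230, 266, 292, 293, 294.
n = 20.
r = 1 + (45/100)·(20 − 1) = 1 + 8.55 = 9.55.
Rank 9 is 89 and rank 10 is 109.
Interpolate: 89 + 0.55·(109 − 89) = 89 + 0.55·20 = 100.

100.00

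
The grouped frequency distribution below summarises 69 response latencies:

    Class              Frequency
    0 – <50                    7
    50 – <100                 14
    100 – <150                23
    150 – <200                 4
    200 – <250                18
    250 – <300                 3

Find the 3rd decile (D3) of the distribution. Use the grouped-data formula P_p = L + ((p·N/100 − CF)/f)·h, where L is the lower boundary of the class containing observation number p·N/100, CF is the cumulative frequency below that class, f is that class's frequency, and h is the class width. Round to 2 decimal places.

N = 69; target position k = 30/100 · 69 = 20.7.
Cumulative frequencies: 7, 21, 44, 48, 66, 69.
Observation 20.7 falls in the class 50 – <100.
L = 50, CF = 7, f = 14, h = 50.
P30 = 50 + ((20.7 − 7)/14)·50 = 50 + 48.9286 = 98.9286.

98.93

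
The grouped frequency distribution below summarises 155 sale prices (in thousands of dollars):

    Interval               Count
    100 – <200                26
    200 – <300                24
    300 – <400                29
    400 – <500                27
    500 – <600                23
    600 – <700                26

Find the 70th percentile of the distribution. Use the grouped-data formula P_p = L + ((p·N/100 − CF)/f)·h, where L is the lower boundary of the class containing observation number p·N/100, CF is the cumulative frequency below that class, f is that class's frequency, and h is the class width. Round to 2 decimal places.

510.87

N = 155; target position k = 70/100 · 155 = 108.5.
Cumulative frequencies: 26, 50, 79, 106, 129, 155.
Observation 108.5 falls in the class 500 – <600.
L = 500, CF = 106, f = 23, h = 100.
P70 = 500 + ((108.5 − 106)/23)·100 = 500 + 10.8696 = 510.87.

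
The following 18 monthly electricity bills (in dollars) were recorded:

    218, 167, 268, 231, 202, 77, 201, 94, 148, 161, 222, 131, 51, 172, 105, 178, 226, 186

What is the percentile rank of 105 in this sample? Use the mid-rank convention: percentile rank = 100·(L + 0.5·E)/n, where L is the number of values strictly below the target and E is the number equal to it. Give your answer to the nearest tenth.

19.4

Sorted: 51, 77, 94, 105, 131, 148, 161, 167, 172, 178, 186, 201, 202, 218, 222, 226, 231, 268.
Count below 105: L = 3; count equal: E = 1; n = 18.
Percentile rank = 100·(3 + 0.5·1)/18 = 100·3.5/18 = 19.44.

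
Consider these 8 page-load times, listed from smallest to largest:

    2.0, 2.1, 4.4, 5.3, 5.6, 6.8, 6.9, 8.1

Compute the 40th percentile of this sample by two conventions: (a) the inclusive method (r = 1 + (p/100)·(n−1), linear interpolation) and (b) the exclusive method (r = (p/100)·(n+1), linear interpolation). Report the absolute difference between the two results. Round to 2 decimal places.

n = 8.
(a) r = 3.8; between ranks 3 (4.4) and 4 (5.3): 5.12.
(b) r = 3.6; between ranks 3 (4.4) and 4 (5.3): 4.94.
|5.12 − 4.94| = 0.18.

0.18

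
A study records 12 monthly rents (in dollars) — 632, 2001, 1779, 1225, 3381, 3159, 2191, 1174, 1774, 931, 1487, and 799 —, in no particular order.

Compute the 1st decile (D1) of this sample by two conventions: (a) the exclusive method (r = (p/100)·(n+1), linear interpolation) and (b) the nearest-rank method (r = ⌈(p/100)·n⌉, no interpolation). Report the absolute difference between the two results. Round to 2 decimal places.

116.90

Sorted: 632, 799, 931, 1174, 1225, 1487, 1774, 1779, 2001, 2191, 3159, 3381.
n = 12.
(a) r = 1.3; between ranks 1 (632) and 2 (799): 682.1.
(b) the nearest-rank method: rank 2 → 799.
|682.1 − 799| = 116.9.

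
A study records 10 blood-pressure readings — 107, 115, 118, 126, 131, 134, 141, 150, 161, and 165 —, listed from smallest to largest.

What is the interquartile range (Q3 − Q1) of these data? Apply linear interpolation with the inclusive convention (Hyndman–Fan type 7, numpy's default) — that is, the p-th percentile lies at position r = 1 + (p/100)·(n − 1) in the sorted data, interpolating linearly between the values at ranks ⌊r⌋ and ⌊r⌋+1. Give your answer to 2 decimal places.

n = 10.
P25: r = 3.25; ranks 3–4 are 118, 126; interpolating gives 120.
P75: r = 7.75; ranks 7–8 are 141, 150; interpolating gives 147.75.
Difference: 147.75 − 120 = 27.75.

27.75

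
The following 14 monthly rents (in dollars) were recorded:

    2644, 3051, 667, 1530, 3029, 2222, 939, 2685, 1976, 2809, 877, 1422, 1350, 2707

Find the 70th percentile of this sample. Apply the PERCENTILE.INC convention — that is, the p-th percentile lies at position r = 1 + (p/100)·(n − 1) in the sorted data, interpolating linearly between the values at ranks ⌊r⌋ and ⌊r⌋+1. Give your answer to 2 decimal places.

2687.20

Sorted: 667, 877, 939, 1350, 1422, 1530, 1976, 2222, 2644, 2685, 2707, 2809, 3029, 3051.
n = 14.
r = 1 + (70/100)·(14 − 1) = 1 + 9.1 = 10.1.
Rank 10 is 2685 and rank 11 is 2707.
Interpolate: 2685 + 0.1·(2707 − 2685) = 2685 + 0.1·22 = 2687.2.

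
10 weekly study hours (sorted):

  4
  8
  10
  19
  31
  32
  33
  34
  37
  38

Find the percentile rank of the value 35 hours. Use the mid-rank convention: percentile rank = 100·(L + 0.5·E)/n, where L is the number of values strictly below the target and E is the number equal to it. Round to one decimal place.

Count below 35: L = 8; count equal: E = 0; n = 10.
Percentile rank = 100·(8 + 0.5·0)/10 = 100·8/10 = 80.

80.0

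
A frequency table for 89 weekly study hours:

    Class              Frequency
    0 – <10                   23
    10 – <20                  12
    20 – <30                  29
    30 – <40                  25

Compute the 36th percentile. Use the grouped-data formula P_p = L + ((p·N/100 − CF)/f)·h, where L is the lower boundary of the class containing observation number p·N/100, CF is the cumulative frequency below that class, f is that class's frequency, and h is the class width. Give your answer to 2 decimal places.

N = 89; target position k = 36/100 · 89 = 32.04.
Cumulative frequencies: 23, 35, 64, 89.
Observation 32.04 falls in the class 10 – <20.
L = 10, CF = 23, f = 12, h = 10.
P36 = 10 + ((32.04 − 23)/12)·10 = 10 + 7.53333 = 17.5333.

17.53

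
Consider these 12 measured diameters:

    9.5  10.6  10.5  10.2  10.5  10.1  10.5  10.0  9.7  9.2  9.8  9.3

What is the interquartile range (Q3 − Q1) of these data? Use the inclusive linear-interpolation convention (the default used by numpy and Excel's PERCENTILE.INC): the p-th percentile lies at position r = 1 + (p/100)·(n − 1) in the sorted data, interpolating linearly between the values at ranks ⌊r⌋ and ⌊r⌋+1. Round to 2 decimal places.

0.85

Sorted: 9.2, 9.3, 9.5, 9.7, 9.8, 10.0, 10.1, 10.2, 10.5, 10.5, 10.5, 10.6.
n = 12.
P25: r = 3.75; ranks 3–4 are 9.5, 9.7; interpolating gives 9.65.
P75: r = 9.25; ranks 9–10 are 10.5, 10.5; interpolating gives 10.5.
Difference: 10.5 − 9.65 = 0.85.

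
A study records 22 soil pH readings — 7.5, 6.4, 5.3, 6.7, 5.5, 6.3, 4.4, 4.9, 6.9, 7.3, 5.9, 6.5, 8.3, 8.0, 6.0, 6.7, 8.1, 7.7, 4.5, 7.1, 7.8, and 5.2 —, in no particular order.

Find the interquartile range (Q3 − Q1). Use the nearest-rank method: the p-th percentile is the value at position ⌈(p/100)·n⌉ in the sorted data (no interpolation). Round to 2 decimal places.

Sorted: 4.4, 4.5, 4.9, 5.2, 5.3, 5.5, 5.9, 6.0, 6.3, 6.4, 6.5, 6.7, 6.7, 6.9, 7.1, 7.3, 7.5, 7.7, 7.8, 8.0, 8.1, 8.3.
n = 22.
P25: rank ⌈25/100·22⌉ = 6 → 5.5.
P75: rank ⌈75/100·22⌉ = 17 → 7.5.
Difference: 7.5 − 5.5 = 2.

2.00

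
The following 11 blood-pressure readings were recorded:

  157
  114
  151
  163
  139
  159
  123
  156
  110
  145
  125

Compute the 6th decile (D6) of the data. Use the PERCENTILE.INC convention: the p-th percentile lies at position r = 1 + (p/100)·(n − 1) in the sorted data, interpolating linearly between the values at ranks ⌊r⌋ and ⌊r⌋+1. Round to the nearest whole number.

151

Sorted: 110, 114, 123, 125, 139, 145, 151, 156, 157, 159, 163.
n = 11.
r = 1 + (60/100)·(11 − 1) = 1 + 6 = 7.
r is an integer, so P60 is the value at rank 7: 151.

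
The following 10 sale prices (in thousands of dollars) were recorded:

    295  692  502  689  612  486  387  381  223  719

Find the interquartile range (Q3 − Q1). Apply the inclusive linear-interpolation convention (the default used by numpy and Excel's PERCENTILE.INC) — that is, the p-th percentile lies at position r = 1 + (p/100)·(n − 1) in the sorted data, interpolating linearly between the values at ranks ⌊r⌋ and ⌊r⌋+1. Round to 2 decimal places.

Sorted: 223, 295, 381, 387, 486, 502, 612, 689, 692, 719.
n = 10.
P25: r = 3.25; ranks 3–4 are 381, 387; interpolating gives 382.5.
P75: r = 7.75; ranks 7–8 are 612, 689; interpolating gives 669.75.
Difference: 669.75 − 382.5 = 287.25.

287.25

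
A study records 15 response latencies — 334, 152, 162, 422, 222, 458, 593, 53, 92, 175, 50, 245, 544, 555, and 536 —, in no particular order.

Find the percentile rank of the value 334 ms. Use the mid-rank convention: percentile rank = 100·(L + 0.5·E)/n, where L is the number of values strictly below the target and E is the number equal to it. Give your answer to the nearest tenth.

Sorted: 50, 53, 92, 152, 162, 175, 222, 245, 334, 422, 458, 536, 544, 555, 593.
Count below 334: L = 8; count equal: E = 1; n = 15.
Percentile rank = 100·(8 + 0.5·1)/15 = 100·8.5/15 = 56.67.

56.7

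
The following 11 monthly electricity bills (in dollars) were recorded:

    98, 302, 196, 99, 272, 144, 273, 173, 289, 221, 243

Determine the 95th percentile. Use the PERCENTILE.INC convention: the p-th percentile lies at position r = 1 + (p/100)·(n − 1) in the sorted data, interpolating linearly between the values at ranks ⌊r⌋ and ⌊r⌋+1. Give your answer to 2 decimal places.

295.50

Sorted: 98, 99, 144, 173, 196, 221, 243, 272, 273, 289, 302.
n = 11.
r = 1 + (95/100)·(11 − 1) = 1 + 9.5 = 10.5.
Rank 10 is 289 and rank 11 is 302.
Interpolate: 289 + 0.5·(302 − 289) = 289 + 0.5·13 = 295.5.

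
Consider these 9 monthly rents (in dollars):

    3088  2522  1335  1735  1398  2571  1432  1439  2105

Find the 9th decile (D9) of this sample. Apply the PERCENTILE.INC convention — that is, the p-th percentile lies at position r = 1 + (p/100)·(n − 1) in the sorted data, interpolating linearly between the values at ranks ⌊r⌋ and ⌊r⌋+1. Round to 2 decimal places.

2674.40

Sorted: 1335, 1398, 1432, 1439, 1735, 2105, 2522, 2571, 3088.
n = 9.
r = 1 + (90/100)·(9 − 1) = 1 + 7.2 = 8.2.
Rank 8 is 2571 and rank 9 is 3088.
Interpolate: 2571 + 0.2·(3088 − 2571) = 2571 + 0.2·517 = 2674.4.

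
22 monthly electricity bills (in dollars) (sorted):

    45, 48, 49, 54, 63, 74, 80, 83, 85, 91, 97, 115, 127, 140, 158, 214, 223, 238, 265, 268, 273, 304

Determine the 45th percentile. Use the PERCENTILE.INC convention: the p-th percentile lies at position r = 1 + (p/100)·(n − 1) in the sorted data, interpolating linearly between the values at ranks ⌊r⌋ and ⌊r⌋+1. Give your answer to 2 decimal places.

n = 22.
r = 1 + (45/100)·(22 − 1) = 1 + 9.45 = 10.45.
Rank 10 is 91 and rank 11 is 97.
Interpolate: 91 + 0.45·(97 − 91) = 91 + 0.45·6 = 93.7.

93.70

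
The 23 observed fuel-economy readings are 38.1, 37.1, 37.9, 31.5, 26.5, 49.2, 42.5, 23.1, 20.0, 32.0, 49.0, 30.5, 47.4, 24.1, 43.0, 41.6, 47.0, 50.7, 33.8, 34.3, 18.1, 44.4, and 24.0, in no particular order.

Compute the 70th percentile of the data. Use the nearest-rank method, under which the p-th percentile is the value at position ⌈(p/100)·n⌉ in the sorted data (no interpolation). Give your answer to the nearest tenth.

Sorted: 18.1, 20.0, 23.1, 24.0, 24.1, 26.5, 30.5, 31.5, 32.0, 33.8, 34.3, 37.1, 37.9, 38.1, 41.6, 42.5, 43.0, 44.4, 47.0, 47.4, 49.0, 49.2, 50.7.
n = 23.
Position = ⌈70/100 · 23⌉ = ⌈16.1⌉ = 17.
The value at rank 17 is 43.0.

43.0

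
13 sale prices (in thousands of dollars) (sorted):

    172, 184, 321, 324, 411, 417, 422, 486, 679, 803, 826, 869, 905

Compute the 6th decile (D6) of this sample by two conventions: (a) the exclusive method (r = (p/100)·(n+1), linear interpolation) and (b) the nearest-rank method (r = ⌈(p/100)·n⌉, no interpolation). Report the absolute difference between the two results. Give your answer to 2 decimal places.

n = 13.
(a) r = 8.4; between ranks 8 (486) and 9 (679): 563.2.
(b) the nearest-rank method: rank 8 → 486.
|563.2 − 486| = 77.2.

77.20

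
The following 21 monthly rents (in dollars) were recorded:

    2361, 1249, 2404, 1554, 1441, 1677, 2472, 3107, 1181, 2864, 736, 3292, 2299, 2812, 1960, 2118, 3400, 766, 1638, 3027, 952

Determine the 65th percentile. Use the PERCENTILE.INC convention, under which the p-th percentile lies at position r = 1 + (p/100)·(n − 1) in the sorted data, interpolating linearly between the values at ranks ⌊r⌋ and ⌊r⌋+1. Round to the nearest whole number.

2404

Sorted: 736, 766, 952, 1181, 1249, 1441, 1554, 1638, 1677, 1960, 2118, 2299, 2361, 2404, 2472, 2812, 2864, 3027, 3107, 3292, 3400.
n = 21.
r = 1 + (65/100)·(21 − 1) = 1 + 13 = 14.
r is an integer, so P65 is the value at rank 14: 2404.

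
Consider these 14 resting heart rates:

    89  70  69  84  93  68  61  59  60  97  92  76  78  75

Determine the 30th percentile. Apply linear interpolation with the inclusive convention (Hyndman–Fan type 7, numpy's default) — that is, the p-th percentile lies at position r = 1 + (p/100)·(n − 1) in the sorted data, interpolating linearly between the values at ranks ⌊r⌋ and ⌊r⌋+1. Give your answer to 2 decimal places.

Sorted: 59, 60, 61, 68, 69, 70, 75, 76, 78, 84, 89, 92, 93, 97.
n = 14.
r = 1 + (30/100)·(14 − 1) = 1 + 3.9 = 4.9.
Rank 4 is 68 and rank 5 is 69.
Interpolate: 68 + 0.9·(69 − 68) = 68 + 0.9·1 = 68.9.

68.90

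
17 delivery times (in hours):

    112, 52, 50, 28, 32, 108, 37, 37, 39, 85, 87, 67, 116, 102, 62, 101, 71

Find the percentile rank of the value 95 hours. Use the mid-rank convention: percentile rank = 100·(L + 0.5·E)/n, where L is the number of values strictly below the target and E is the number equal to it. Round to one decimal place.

Sorted: 28, 32, 37, 37, 39, 50, 52, 62, 67, 71, 85, 87, 101, 102, 108, 112, 116.
Count below 95: L = 12; count equal: E = 0; n = 17.
Percentile rank = 100·(12 + 0.5·0)/17 = 100·12/17 = 70.59.

70.6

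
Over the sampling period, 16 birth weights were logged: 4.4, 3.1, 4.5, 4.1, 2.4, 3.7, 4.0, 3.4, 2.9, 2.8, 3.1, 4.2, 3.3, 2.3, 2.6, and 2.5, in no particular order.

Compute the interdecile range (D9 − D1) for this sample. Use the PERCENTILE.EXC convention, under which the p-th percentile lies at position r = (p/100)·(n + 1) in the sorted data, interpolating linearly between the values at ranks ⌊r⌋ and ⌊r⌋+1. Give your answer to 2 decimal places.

Sorted: 2.3, 2.4, 2.5, 2.6, 2.8, 2.9, 3.1, 3.1, 3.3, 3.4, 3.7, 4.0, 4.1, 4.2, 4.4, 4.5.
n = 16.
P10: r = 1.7; ranks 1–2 are 2.3, 2.4; interpolating gives 2.37.
P90: r = 15.3; ranks 15–16 are 4.4, 4.5; interpolating gives 4.43.
Difference: 4.43 − 2.37 = 2.06.

2.06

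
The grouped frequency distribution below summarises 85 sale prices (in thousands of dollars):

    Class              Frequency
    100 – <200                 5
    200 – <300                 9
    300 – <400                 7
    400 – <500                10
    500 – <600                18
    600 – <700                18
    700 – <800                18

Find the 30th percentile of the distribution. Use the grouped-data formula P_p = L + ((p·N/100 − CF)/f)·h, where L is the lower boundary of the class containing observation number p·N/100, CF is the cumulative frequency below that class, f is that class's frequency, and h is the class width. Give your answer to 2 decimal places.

N = 85; target position k = 30/100 · 85 = 25.5.
Cumulative frequencies: 5, 14, 21, 31, 49, 67, 85.
Observation 25.5 falls in the class 400 – <500.
L = 400, CF = 21, f = 10, h = 100.
P30 = 400 + ((25.5 − 21)/10)·100 = 400 + 45 = 445.

445.00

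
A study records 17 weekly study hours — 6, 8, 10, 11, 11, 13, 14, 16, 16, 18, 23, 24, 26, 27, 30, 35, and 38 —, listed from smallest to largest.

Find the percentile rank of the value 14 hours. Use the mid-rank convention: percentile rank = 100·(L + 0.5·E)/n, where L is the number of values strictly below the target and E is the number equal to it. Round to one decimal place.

Count below 14: L = 6; count equal: E = 1; n = 17.
Percentile rank = 100·(6 + 0.5·1)/17 = 100·6.5/17 = 38.24.

38.2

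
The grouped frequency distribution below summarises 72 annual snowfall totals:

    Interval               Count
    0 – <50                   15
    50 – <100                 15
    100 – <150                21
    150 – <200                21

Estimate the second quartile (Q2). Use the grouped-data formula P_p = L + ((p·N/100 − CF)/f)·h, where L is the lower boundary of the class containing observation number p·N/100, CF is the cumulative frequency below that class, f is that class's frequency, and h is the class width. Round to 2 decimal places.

114.29

N = 72; target position k = 50/100 · 72 = 36.
Cumulative frequencies: 15, 30, 51, 72.
Observation 36 falls in the class 100 – <150.
L = 100, CF = 30, f = 21, h = 50.
P50 = 100 + ((36 − 30)/21)·50 = 100 + 14.2857 = 114.286.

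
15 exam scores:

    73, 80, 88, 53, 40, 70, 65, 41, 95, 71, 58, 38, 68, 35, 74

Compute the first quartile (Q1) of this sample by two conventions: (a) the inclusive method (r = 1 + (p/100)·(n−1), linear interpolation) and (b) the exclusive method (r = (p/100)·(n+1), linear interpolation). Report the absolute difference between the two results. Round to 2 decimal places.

6.00

Sorted: 35, 38, 40, 41, 53, 58, 65, 68, 70, 71, 73, 74, 80, 88, 95.
n = 15.
(a) r = 4.5; between ranks 4 (41) and 5 (53): 47.
(b) r = 4 → value at rank 4 = 41.
|47 − 41| = 6.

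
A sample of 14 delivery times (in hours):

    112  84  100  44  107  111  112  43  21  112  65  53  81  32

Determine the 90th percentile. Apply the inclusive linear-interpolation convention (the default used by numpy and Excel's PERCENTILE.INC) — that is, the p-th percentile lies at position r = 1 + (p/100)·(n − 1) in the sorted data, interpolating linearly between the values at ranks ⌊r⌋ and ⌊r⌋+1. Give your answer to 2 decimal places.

Sorted: 21, 32, 43, 44, 53, 65, 81, 84, 100, 107, 111, 112, 112, 112.
n = 14.
r = 1 + (90/100)·(14 − 1) = 1 + 11.7 = 12.7.
Rank 12 is 112 and rank 13 is 112.
Interpolate: 112 + 0.7·(112 − 112) = 112 + 0.7·0 = 112.

112.00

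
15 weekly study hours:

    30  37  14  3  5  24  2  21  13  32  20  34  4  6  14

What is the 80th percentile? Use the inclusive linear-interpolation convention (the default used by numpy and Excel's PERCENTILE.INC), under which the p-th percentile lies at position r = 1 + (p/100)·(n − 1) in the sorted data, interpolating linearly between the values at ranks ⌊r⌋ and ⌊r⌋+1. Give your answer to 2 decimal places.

30.40

Sorted: 2, 3, 4, 5, 6, 13, 14, 14, 20, 21, 24, 30, 32, 34, 37.
n = 15.
r = 1 + (80/100)·(15 − 1) = 1 + 11.2 = 12.2.
Rank 12 is 30 and rank 13 is 32.
Interpolate: 30 + 0.2·(32 − 30) = 30 + 0.2·2 = 30.4.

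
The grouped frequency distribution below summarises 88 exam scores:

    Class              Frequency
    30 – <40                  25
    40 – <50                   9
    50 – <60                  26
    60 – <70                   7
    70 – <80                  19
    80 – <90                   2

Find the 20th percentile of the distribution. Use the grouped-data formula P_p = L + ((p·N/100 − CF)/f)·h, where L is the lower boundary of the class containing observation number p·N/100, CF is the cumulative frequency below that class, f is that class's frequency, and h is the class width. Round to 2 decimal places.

37.04

N = 88; target position k = 20/100 · 88 = 17.6.
Cumulative frequencies: 25, 34, 60, 67, 86, 88.
Observation 17.6 falls in the class 30 – <40.
L = 30, CF = 0, f = 25, h = 10.
P20 = 30 + ((17.6 − 0)/25)·10 = 30 + 7.04 = 37.04.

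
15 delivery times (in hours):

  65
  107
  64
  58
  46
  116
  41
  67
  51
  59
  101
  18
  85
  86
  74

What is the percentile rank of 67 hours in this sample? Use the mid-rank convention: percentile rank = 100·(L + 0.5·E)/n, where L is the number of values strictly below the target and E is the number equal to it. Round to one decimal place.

Sorted: 18, 41, 46, 51, 58, 59, 64, 65, 67, 74, 85, 86, 101, 107, 116.
Count below 67: L = 8; count equal: E = 1; n = 15.
Percentile rank = 100·(8 + 0.5·1)/15 = 100·8.5/15 = 56.67.

56.7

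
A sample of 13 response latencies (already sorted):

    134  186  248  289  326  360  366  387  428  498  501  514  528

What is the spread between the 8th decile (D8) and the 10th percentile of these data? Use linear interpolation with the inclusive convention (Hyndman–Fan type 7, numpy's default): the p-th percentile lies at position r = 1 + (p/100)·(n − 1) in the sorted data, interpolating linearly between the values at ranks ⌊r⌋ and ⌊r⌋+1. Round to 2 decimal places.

301.40

n = 13.
P10: r = 2.2; ranks 2–3 are 186, 248; interpolating gives 198.4.
P80: r = 10.6; ranks 10–11 are 498, 501; interpolating gives 499.8.
Difference: 499.8 − 198.4 = 301.4.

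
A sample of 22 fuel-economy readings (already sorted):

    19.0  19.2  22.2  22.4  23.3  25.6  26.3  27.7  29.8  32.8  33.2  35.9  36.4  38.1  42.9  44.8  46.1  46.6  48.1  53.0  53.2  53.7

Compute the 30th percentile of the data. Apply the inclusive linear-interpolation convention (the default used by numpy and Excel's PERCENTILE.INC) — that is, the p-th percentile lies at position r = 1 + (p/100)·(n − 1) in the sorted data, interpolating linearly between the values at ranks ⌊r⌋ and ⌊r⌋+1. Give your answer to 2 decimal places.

26.72

n = 22.
r = 1 + (30/100)·(22 − 1) = 1 + 6.3 = 7.3.
Rank 7 is 26.3 and rank 8 is 27.7.
Interpolate: 26.3 + 0.3·(27.7 − 26.3) = 26.3 + 0.3·1.4 = 26.72.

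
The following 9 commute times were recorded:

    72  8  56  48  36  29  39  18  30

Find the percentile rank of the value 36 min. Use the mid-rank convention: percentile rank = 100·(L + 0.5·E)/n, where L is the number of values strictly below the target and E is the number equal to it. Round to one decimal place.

Sorted: 8, 18, 29, 30, 36, 39, 48, 56, 72.
Count below 36: L = 4; count equal: E = 1; n = 9.
Percentile rank = 100·(4 + 0.5·1)/9 = 100·4.5/9 = 50.

50.0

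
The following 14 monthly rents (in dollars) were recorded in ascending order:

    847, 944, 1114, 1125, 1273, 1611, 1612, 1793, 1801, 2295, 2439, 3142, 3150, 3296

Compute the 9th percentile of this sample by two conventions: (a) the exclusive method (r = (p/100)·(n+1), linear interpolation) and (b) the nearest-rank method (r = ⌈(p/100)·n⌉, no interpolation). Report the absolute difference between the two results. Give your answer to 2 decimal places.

63.05

n = 14.
(a) r = 1.35; between ranks 1 (847) and 2 (944): 880.95.
(b) the nearest-rank method: rank 2 → 944.
|880.95 − 944| = 63.05.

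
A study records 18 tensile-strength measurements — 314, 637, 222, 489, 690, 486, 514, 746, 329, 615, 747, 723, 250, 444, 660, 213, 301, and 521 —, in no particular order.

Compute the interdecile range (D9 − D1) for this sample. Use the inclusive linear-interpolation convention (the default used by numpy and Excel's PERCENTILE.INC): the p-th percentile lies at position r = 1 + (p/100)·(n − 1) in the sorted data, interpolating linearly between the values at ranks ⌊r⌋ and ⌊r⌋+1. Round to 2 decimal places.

Sorted: 213, 222, 250, 301, 314, 329, 444, 486, 489, 514, 521, 615, 637, 660, 690, 723, 746, 747.
n = 18.
P10: r = 2.7; ranks 2–3 are 222, 250; interpolating gives 241.6.
P90: r = 16.3; ranks 16–17 are 723, 746; interpolating gives 729.9.
Difference: 729.9 − 241.6 = 488.3.

488.30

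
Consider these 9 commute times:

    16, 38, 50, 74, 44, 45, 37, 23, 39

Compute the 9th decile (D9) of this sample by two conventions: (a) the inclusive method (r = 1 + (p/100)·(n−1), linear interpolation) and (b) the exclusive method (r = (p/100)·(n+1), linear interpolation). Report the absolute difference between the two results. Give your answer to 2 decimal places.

19.20

Sorted: 16, 23, 37, 38, 39, 44, 45, 50, 74.
n = 9.
(a) r = 8.2; between ranks 8 (50) and 9 (74): 54.8.
(b) r = 9 → value at rank 9 = 74.
|54.8 − 74| = 19.2.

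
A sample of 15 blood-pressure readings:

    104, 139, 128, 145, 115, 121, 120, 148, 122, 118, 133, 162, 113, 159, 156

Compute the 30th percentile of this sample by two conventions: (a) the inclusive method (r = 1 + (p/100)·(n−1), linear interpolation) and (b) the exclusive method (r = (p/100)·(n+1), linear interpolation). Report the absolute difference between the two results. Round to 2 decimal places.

0.60

Sorted: 104, 113, 115, 118, 120, 121, 122, 128, 133, 139, 145, 148, 156, 159, 162.
n = 15.
(a) r = 5.2; between ranks 5 (120) and 6 (121): 120.2.
(b) r = 4.8; between ranks 4 (118) and 5 (120): 119.6.
|120.2 − 119.6| = 0.6.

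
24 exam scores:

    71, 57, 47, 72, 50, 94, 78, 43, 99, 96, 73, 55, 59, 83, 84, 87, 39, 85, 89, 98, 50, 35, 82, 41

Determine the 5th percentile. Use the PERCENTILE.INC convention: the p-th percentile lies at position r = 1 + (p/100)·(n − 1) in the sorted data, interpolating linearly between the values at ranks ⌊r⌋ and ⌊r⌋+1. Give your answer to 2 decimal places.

Sorted: 35, 39, 41, 43, 47, 50, 50, 55, 57, 59, 71, 72, 73, 78, 82, 83, 84, 85, 87, 89, 94, 96, 98, 99.
n = 24.
r = 1 + (5/100)·(24 − 1) = 1 + 1.15 = 2.15.
Rank 2 is 39 and rank 3 is 41.
Interpolate: 39 + 0.15·(41 − 39) = 39 + 0.15·2 = 39.3.

39.30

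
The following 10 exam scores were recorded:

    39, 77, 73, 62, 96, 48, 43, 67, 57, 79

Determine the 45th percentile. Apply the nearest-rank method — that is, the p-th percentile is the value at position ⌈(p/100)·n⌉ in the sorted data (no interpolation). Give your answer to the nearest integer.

Sorted: 39, 43, 48, 57, 62, 67, 73, 77, 79, 96.
n = 10.
Position = ⌈45/100 · 10⌉ = ⌈4.5⌉ = 5.
The value at rank 5 is 62.

62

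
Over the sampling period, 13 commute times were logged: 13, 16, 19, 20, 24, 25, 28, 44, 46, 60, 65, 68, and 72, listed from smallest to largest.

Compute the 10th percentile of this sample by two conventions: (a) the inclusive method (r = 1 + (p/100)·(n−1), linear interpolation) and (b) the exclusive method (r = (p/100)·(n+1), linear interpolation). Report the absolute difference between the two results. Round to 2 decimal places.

n = 13.
(a) r = 2.2; between ranks 2 (16) and 3 (19): 16.6.
(b) r = 1.4; between ranks 1 (13) and 2 (16): 14.2.
|16.6 − 14.2| = 2.4.

2.40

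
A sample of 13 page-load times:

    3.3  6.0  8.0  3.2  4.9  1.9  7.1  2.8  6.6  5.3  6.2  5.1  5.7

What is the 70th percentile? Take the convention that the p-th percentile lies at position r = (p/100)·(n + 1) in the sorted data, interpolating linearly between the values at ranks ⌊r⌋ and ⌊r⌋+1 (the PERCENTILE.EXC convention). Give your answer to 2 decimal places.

Sorted: 1.9, 2.8, 3.2, 3.3, 4.9, 5.1, 5.3, 5.7, 6.0, 6.2, 6.6, 7.1, 8.0.
n = 13.
r = (70/100)·(13 + 1) = 9.8.
Rank 9 is 6.0 and rank 10 is 6.2.
Interpolate: 6.0 + 0.8·(6.2 − 6.0) = 6.0 + 0.8·0.2 = 6.16.

6.16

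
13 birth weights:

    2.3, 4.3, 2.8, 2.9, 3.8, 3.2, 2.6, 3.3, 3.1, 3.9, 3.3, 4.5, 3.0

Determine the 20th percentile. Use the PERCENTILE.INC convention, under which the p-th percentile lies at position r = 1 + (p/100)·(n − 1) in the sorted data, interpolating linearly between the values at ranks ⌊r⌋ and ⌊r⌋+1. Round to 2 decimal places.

Sorted: 2.3, 2.6, 2.8, 2.9, 3.0, 3.1, 3.2, 3.3, 3.3, 3.8, 3.9, 4.3, 4.5.
n = 13.
r = 1 + (20/100)·(13 − 1) = 1 + 2.4 = 3.4.
Rank 3 is 2.8 and rank 4 is 2.9.
Interpolate: 2.8 + 0.4·(2.9 − 2.8) = 2.8 + 0.4·0.1 = 2.84.

2.84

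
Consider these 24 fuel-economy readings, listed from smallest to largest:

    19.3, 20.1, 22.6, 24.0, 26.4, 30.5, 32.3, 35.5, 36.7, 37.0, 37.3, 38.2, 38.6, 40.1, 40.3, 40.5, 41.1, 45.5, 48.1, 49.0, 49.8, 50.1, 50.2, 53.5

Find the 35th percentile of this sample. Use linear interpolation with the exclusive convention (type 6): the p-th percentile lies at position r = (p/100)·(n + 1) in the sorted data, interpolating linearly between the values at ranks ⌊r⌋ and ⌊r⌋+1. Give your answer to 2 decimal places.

36.40

n = 24.
r = (35/100)·(24 + 1) = 8.75.
Rank 8 is 35.5 and rank 9 is 36.7.
Interpolate: 35.5 + 0.75·(36.7 − 35.5) = 35.5 + 0.75·1.2 = 36.4.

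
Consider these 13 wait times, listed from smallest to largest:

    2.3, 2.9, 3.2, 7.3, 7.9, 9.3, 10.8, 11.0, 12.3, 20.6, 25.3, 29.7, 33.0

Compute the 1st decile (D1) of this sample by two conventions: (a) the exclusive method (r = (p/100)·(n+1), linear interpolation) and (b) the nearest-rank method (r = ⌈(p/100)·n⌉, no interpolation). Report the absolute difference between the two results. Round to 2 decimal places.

0.36

n = 13.
(a) r = 1.4; between ranks 1 (2.3) and 2 (2.9): 2.54.
(b) the nearest-rank method: rank 2 → 2.9.
|2.54 − 2.9| = 0.36.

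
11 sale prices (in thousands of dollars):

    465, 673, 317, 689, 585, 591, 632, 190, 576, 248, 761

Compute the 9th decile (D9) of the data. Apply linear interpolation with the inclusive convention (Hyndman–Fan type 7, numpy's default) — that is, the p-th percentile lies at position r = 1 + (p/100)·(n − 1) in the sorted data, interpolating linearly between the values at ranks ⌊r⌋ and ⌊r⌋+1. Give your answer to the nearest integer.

689

Sorted: 190, 248, 317, 465, 576, 585, 591, 632, 673, 689, 761.
n = 11.
r = 1 + (90/100)·(11 − 1) = 1 + 9 = 10.
r is an integer, so P90 is the value at rank 10: 689.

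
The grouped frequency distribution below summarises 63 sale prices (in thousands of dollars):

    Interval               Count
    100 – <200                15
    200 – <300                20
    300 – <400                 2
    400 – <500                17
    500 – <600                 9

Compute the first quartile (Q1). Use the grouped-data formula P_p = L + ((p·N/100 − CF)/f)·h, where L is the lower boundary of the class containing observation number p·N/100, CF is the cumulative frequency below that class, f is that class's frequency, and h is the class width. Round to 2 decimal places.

203.75

N = 63; target position k = 25/100 · 63 = 15.75.
Cumulative frequencies: 15, 35, 37, 54, 63.
Observation 15.75 falls in the class 200 – <300.
L = 200, CF = 15, f = 20, h = 100.
P25 = 200 + ((15.75 − 15)/20)·100 = 200 + 3.75 = 203.75.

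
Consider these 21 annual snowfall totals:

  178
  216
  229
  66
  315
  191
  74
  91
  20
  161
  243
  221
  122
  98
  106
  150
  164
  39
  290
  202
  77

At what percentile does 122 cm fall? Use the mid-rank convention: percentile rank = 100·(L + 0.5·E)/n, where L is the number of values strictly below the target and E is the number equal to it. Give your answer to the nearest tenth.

40.5

Sorted: 20, 39, 66, 74, 77, 91, 98, 106, 122, 150, 161, 164, 178, 191, 202, 216, 221, 229, 243, 290, 315.
Count below 122: L = 8; count equal: E = 1; n = 21.
Percentile rank = 100·(8 + 0.5·1)/21 = 100·8.5/21 = 40.48.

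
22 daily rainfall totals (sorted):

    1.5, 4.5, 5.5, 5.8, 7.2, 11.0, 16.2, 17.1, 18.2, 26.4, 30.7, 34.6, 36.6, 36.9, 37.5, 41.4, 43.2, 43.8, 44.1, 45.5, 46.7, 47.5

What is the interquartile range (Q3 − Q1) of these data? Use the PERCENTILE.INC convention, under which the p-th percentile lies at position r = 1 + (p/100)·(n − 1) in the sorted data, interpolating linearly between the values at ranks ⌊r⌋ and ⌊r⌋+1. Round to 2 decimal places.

n = 22.
P25: r = 6.25; ranks 6–7 are 11.0, 16.2; interpolating gives 12.3.
P75: r = 16.75; ranks 16–17 are 41.4, 43.2; interpolating gives 42.75.
Difference: 42.75 − 12.3 = 30.45.

30.45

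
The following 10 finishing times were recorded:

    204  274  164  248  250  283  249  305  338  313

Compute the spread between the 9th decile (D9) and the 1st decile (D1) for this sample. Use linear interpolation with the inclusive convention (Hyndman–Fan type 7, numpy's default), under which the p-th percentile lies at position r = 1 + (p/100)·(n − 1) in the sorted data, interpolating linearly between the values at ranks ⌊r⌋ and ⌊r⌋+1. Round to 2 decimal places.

115.50

Sorted: 164, 204, 248, 249, 250, 274, 283, 305, 313, 338.
n = 10.
P10: r = 1.9; ranks 1–2 are 164, 204; interpolating gives 200.
P90: r = 9.1; ranks 9–10 are 313, 338; interpolating gives 315.5.
Difference: 315.5 − 200 = 115.5.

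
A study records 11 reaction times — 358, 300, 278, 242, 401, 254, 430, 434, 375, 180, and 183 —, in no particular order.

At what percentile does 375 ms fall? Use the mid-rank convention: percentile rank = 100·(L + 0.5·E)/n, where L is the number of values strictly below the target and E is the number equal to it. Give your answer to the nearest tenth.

Sorted: 180, 183, 242, 254, 278, 300, 358, 375, 401, 430, 434.
Count below 375: L = 7; count equal: E = 1; n = 11.
Percentile rank = 100·(7 + 0.5·1)/11 = 100·7.5/11 = 68.18.

68.2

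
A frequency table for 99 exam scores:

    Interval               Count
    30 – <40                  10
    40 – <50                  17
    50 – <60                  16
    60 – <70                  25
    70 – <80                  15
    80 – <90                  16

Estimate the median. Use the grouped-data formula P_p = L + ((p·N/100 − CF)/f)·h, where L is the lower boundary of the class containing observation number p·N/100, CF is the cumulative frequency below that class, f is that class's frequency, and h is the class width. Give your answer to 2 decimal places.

N = 99; target position k = 50/100 · 99 = 49.5.
Cumulative frequencies: 10, 27, 43, 68, 83, 99.
Observation 49.5 falls in the class 60 – <70.
L = 60, CF = 43, f = 25, h = 10.
P50 = 60 + ((49.5 − 43)/25)·10 = 60 + 2.6 = 62.6.

62.60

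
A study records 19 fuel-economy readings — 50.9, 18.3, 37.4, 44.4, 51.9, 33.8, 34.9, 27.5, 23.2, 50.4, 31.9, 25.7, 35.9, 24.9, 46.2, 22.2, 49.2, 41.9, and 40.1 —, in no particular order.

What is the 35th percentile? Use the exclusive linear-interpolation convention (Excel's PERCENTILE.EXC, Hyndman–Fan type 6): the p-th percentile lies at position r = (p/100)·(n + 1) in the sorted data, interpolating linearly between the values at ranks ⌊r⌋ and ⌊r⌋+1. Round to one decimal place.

Sorted: 18.3, 22.2, 23.2, 24.9, 25.7, 27.5, 31.9, 33.8, 34.9, 35.9, 37.4, 40.1, 41.9, 44.4, 46.2, 49.2, 50.4, 50.9, 51.9.
n = 19.
r = (35/100)·(19 + 1) = 7.
r is an integer, so P35 is the value at rank 7: 31.9.

31.9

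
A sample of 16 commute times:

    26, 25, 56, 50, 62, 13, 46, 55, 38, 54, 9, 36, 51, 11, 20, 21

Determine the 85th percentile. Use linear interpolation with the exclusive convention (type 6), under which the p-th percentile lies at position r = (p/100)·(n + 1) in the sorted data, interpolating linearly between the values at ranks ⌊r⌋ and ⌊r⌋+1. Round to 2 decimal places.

Sorted: 9, 11, 13, 20, 21, 25, 26, 36, 38, 46, 50, 51, 54, 55, 56, 62.
n = 16.
r = (85/100)·(16 + 1) = 14.45.
Rank 14 is 55 and rank 15 is 56.
Interpolate: 55 + 0.45·(56 − 55) = 55 + 0.45·1 = 55.45.

55.45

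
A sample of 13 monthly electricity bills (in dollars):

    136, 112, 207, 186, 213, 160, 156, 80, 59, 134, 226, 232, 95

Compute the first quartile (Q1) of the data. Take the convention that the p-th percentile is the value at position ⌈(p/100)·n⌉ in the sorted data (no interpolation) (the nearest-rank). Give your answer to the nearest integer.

112

Sorted: 59, 80, 95, 112, 134, 136, 156, 160, 186, 207, 213, 226, 232.
n = 13.
Position = ⌈25/100 · 13⌉ = ⌈3.25⌉ = 4.
The value at rank 4 is 112.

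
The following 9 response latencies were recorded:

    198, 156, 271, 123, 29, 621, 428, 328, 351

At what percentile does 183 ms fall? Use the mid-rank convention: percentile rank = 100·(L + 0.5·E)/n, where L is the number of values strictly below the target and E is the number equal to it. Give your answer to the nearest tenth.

Sorted: 29, 123, 156, 198, 271, 328, 351, 428, 621.
Count below 183: L = 3; count equal: E = 0; n = 9.
Percentile rank = 100·(3 + 0.5·0)/9 = 100·3/9 = 33.33.

33.3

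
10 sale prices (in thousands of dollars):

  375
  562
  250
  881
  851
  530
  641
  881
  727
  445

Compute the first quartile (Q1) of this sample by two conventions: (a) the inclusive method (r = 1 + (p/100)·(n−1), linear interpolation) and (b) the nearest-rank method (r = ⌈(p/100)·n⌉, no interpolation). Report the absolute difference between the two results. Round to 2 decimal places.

21.25

Sorted: 250, 375, 445, 530, 562, 641, 727, 851, 881, 881.
n = 10.
(a) r = 3.25; between ranks 3 (445) and 4 (530): 466.25.
(b) the nearest-rank method: rank 3 → 445.
|466.25 − 445| = 21.25.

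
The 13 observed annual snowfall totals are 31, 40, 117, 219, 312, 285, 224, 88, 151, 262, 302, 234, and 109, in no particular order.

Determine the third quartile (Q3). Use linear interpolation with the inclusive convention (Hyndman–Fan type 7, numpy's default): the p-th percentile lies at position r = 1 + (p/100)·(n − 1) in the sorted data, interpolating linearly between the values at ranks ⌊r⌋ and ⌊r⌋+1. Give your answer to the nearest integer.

Sorted: 31, 40, 88, 109, 117, 151, 219, 224, 234, 262, 285, 302, 312.
n = 13.
r = 1 + (75/100)·(13 − 1) = 1 + 9 = 10.
r is an integer, so P75 is the value at rank 10: 262.

262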